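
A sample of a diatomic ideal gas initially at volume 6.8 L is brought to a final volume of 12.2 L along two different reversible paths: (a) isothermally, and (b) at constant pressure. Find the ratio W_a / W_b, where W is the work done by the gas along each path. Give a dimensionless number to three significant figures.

Path (a) isothermal: W = P₁V₁ ln(V₂/V₁) → W_a/(P₁V₁) = 0.5845.
Path (b) isobaric: W = P₁(V₂ − V₁) → W_b/(P₁V₁) = 0.7941.
W_a / W_b = 0.5845 / 0.7941 = 0.7361.

W_a / W_b ≈ 0.736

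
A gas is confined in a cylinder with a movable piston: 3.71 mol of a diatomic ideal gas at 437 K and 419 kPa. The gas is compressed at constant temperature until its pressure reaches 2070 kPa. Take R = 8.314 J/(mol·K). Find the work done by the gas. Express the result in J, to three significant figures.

Isothermal process: W = nRT ln(V₂/V₁) = nRT ln(P₁/P₂).
W = (3.71)(8.314)(437) × ln(419/2070)
  = 13479 × ln(0.2024) = 13479 × -1.597
W_by_gas = -21532 J.

W ≈ -21500 J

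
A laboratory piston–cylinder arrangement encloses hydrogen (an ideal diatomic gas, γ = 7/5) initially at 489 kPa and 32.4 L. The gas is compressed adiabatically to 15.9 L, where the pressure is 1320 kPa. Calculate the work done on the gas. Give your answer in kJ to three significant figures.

W ≈ 12.9 kJ

Adiabatic: W = (P₁V₁ − P₂V₂)/(γ − 1) with γ = 7/5.
P₁V₁ = 15844 J, P₂V₂ = 20988 J.
W = (15844 − 20988) / 0.4 = -12861 J.
Work on gas = −W_by = 12861 J.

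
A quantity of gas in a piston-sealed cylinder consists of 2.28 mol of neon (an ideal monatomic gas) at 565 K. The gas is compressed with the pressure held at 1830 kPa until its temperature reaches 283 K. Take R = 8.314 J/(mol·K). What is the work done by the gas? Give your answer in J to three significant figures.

Isobaric: W = P ΔV = nR ΔT.
W = (2.28)(8.314)(283 − 565) = -5346 J.

W ≈ -5350 J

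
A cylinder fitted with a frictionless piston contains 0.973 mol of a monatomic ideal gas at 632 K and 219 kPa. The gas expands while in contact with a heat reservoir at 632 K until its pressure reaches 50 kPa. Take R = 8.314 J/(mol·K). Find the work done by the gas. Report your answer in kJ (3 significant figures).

W ≈ 7.55 kJ

Isothermal process: W = nRT ln(V₂/V₁) = nRT ln(P₁/P₂).
W = (0.973)(8.314)(632) × ln(219/50)
  = 5113 × ln(4.38) = 5113 × 1.477
W_by_gas = 7552 J.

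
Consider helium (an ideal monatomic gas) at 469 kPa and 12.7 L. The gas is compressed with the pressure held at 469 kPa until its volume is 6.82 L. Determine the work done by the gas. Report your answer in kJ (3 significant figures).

W ≈ -2.76 kJ

Isobaric: W = P ΔV.
W = (469 kPa)(6.82 − 12.7 L) = (469)(-5.88) = -2758 J.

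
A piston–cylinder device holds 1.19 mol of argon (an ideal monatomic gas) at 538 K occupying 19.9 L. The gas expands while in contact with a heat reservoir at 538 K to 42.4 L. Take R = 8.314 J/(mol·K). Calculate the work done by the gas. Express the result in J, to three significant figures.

W ≈ 4030 J

Isothermal: W = nRT ln(V₂/V₁).
W = (1.19)(8.314)(538) × ln(42.4/19.9)
  = 5323 × 0.7564
W_by_gas = 4026 J.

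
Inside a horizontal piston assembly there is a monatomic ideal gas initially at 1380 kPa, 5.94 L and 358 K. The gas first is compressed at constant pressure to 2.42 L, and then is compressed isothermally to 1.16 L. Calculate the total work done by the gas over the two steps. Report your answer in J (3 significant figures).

W_total ≈ -7310 J

Step 1 (isobaric): W = PΔV = (1380 kPa)(2.42 − 5.94 L) = -4858 J.
After step 1: P = 1380 kPa, V = 2.42 L, T = 145.9 K.
Step 2 (isothermal): W = P₁V₁ ln(V₂/V₁) = (3340) ln(1.16/2.42) = -2456 J.
W_total = -4858 − 2456 = -7313 J.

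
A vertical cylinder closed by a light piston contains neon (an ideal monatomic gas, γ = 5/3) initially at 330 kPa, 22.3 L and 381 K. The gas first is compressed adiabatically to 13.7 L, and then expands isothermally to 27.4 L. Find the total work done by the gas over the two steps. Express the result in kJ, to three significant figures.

W_total ≈ 2.82 kJ

Step 1 (adiabatic): W = (P₁V₁ − P₂V₂)/(γ−1) = (7359 − 10183)/0.667 = -4236 J.
After step 1: P = 743.3 kPa, V = 13.7 L, T = 527.2 K.
Step 2 (isothermal): W = P₁V₁ ln(V₂/V₁) = (10183) ln(27.4/13.7) = 7058 J.
W_total = -4236 + 7058 = 2822 J.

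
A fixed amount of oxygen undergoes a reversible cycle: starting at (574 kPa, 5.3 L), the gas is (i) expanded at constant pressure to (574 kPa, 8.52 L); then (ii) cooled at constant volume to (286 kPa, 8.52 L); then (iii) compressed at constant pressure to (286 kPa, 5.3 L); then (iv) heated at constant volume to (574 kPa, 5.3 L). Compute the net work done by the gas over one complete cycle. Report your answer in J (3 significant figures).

W_net ≈ 927 J

Constant-volume legs do no work.
W(i) = (574)(8.52 − 5.3) = 1848 J; W(iii) = (286)(5.3 − 8.52) = -920.9 J.
W_net = 1848 − 920.9 = 927.4 J (the clockwise enclosed area).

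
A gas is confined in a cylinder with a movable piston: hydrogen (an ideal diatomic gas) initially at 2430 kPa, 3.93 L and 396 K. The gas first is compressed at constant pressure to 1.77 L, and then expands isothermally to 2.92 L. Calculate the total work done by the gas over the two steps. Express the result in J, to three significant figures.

Step 1 (isobaric): W = PΔV = (2430 kPa)(1.77 − 3.93 L) = -5249 J.
After step 1: P = 2430 kPa, V = 1.77 L, T = 178.4 K.
Step 2 (isothermal): W = P₁V₁ ln(V₂/V₁) = (4301) ln(2.92/1.77) = 2153 J.
W_total = -5249 + 2153 = -3096 J.

W_total ≈ -3100 J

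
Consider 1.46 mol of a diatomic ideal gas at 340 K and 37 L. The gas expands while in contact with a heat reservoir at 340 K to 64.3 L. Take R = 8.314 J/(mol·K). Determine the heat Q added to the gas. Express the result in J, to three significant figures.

Isothermal ⇒ ΔU = 0, so Q = W = nRT ln(V₂/V₁).
Q = (1.46)(8.314)(340) ln(64.3/37) = 4127 × 0.5526 = 2281 J.

Q ≈ 2280 J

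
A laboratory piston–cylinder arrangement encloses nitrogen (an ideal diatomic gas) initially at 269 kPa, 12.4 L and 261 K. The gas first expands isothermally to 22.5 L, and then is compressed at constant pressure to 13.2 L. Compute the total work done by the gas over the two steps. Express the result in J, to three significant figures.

Step 1 (isothermal): W = P₁V₁ ln(V₂/V₁) = (3336) ln(22.5/12.4) = 1987 J.
After step 1: P = 148.2 kPa, V = 22.5 L, T = 261 K.
Step 2 (isobaric): W = PΔV = (148.2 kPa)(13.2 − 22.5 L) = -1379 J.
W_total = 1987 − 1379 = 608.7 J.

W_total ≈ 609 J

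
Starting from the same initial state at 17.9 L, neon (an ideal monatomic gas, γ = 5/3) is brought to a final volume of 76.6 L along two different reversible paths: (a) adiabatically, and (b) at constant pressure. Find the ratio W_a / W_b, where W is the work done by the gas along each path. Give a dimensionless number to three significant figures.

Path (a) adiabatic: W = P₁V₁(1 − (V₁/V₂)^(γ−1))/(γ−1) → W_a/(P₁V₁) = 0.9309.
Path (b) isobaric: W = P₁(V₂ − V₁) → W_b/(P₁V₁) = 3.279.
W_a / W_b = 0.9309 / 3.279 = 0.2839.

W_a / W_b ≈ 0.284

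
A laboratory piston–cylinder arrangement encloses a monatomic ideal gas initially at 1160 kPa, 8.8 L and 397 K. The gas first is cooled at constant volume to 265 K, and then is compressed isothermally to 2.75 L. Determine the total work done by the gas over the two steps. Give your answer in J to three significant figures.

W_total ≈ -7930 J

Step 1 (isochoric): W = 0 (constant volume).
After step 1: P = 774.3 kPa (V unchanged).
Step 2 (isothermal): W = P₁V₁ ln(V₂/V₁) = (6814) ln(2.75/8.8) = -7926 J.
W_total = 0 − 7926 = -7926 J.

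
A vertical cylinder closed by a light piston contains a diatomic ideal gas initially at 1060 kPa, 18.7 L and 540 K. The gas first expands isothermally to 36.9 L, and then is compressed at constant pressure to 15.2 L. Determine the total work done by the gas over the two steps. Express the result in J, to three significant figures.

W_total ≈ 1820 J

Step 1 (isothermal): W = P₁V₁ ln(V₂/V₁) = (19822) ln(36.9/18.7) = 13473 J.
After step 1: P = 537.2 kPa, V = 36.9 L, T = 540 K.
Step 2 (isobaric): W = PΔV = (537.2 kPa)(15.2 − 36.9 L) = -11657 J.
W_total = 13473 − 11657 = 1816 J.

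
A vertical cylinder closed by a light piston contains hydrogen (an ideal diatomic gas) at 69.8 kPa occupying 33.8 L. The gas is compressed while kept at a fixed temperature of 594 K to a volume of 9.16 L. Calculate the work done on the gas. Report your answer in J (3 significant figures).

W ≈ 3080 J

Isothermal: W = nRT ln(V₂/V₁) = P₁V₁ ln(V₂/V₁).
P₁V₁ = (69.8 kPa)(33.8 L) = 2359 J.
W = 2359 × ln(9.16/33.8) = 2359 × -1.306
W_by_gas = -3080 J; work on gas = −W_by = 3080 J.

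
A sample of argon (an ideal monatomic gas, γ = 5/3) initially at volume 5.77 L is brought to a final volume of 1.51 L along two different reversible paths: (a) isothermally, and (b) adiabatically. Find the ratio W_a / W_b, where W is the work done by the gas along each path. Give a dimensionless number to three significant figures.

W_a / W_b ≈ 0.619

Path (a) isothermal: W = P₁V₁ ln(V₂/V₁) → W_a/(P₁V₁) = -1.341.
Path (b) adiabatic: W = P₁V₁(1 − (V₁/V₂)^(γ−1))/(γ−1) → W_b/(P₁V₁) = -2.166.
W_a / W_b = -1.341 / -2.166 = 0.6188.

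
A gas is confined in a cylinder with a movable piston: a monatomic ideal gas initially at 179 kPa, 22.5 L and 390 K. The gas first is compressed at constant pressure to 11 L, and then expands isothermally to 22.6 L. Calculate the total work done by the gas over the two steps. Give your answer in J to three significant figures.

W_total ≈ -641 J

Step 1 (isobaric): W = PΔV = (179 kPa)(11 − 22.5 L) = -2058 J.
After step 1: P = 179 kPa, V = 11 L, T = 190.7 K.
Step 2 (isothermal): W = P₁V₁ ln(V₂/V₁) = (1969) ln(22.6/11) = 1418 J.
W_total = -2058 + 1418 = -640.7 J.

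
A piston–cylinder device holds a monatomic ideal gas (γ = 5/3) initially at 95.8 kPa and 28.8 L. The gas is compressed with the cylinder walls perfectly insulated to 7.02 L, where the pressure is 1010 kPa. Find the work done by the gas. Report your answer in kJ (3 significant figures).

W ≈ -6.50 kJ

Adiabatic: W = (P₁V₁ − P₂V₂)/(γ − 1) with γ = 5/3.
P₁V₁ = 2759 J, P₂V₂ = 7090 J.
W = (2759 − 7090) / 0.6667 = -6497 J.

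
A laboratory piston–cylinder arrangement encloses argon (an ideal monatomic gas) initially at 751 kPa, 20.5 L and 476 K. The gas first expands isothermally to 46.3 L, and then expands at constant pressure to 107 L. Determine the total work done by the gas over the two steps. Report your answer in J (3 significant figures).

W_total ≈ 32700 J

Step 1 (isothermal): W = P₁V₁ ln(V₂/V₁) = (15396) ln(46.3/20.5) = 12543 J.
After step 1: P = 332.5 kPa, V = 46.3 L, T = 476 K.
Step 2 (isobaric): W = PΔV = (332.5 kPa)(107 − 46.3 L) = 20184 J.
W_total = 12543 + 20184 = 32727 J.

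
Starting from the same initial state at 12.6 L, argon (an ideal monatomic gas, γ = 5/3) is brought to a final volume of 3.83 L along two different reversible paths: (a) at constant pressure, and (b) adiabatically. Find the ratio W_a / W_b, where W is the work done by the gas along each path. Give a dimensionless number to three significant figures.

W_a / W_b ≈ 0.383

Path (a) isobaric: W = P₁(V₂ − V₁) → W_a/(P₁V₁) = -0.696.
Path (b) adiabatic: W = P₁V₁(1 − (V₁/V₂)^(γ−1))/(γ−1) → W_b/(P₁V₁) = -1.818.
W_a / W_b = -0.696 / -1.818 = 0.3829.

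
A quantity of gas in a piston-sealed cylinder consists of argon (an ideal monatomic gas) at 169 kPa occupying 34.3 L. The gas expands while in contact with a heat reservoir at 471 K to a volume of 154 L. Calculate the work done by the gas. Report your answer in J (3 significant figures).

Isothermal: W = nRT ln(V₂/V₁) = P₁V₁ ln(V₂/V₁).
P₁V₁ = (169 kPa)(34.3 L) = 5797 J.
W = 5797 × ln(154/34.3) = 5797 × 1.502
W_by_gas = 8706 J.

W ≈ 8710 J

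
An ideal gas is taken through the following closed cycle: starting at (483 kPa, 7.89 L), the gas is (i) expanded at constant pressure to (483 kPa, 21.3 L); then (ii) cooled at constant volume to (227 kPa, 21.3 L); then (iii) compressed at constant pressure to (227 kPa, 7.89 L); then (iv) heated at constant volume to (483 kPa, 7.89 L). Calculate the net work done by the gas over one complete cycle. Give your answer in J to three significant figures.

W_net ≈ 3430 J

Constant-volume legs do no work.
W(i) = (483)(21.3 − 7.89) = 6477 J; W(iii) = (227)(7.89 − 21.3) = -3044 J.
W_net = 6477 − 3044 = 3433 J (the clockwise enclosed area).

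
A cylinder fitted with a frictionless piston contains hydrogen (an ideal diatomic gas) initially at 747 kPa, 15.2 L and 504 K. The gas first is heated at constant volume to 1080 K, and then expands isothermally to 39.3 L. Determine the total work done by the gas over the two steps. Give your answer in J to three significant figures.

W_total ≈ 23100 J

Step 1 (isochoric): W = 0 (constant volume).
After step 1: P = 1601 kPa (V unchanged).
Step 2 (isothermal): W = P₁V₁ ln(V₂/V₁) = (24331) ln(39.3/15.2) = 23113 J.
W_total = 0 + 23113 = 23113 J.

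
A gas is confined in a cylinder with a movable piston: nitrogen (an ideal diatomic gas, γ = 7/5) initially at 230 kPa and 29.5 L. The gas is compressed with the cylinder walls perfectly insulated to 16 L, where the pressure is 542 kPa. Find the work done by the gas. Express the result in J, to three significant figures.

W ≈ -4720 J

Adiabatic: W = (P₁V₁ − P₂V₂)/(γ − 1) with γ = 7/5.
P₁V₁ = 6785 J, P₂V₂ = 8672 J.
W = (6785 − 8672) / 0.4 = -4718 J.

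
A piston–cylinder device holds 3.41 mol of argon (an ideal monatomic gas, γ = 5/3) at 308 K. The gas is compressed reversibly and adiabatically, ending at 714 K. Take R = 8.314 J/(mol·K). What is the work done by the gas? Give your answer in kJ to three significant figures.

Adiabatic ⇒ Q = 0, so W_by = −ΔU = nCᵥ(T₁ − T₂).
Cᵥ = 3R/2 = 12.47 J/(mol·K).
W = (3.41)(12.47)(308 − 714) = -17266 J.

W ≈ -17.3 kJ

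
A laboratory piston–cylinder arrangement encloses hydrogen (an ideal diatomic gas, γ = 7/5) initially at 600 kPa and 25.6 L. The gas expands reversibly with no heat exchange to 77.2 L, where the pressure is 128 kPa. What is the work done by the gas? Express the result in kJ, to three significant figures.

Adiabatic: W = (P₁V₁ − P₂V₂)/(γ − 1) with γ = 7/5.
P₁V₁ = 15360 J, P₂V₂ = 9882 J.
W = (15360 − 9882) / 0.4 = 13696 J.

W ≈ 13.7 kJ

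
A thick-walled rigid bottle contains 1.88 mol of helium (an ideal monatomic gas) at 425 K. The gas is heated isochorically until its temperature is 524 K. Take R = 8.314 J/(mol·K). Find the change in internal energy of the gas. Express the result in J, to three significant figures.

ΔU ≈ 2320 J

Constant volume ⇒ W = 0, so Q = ΔU = nCᵥΔT with Cᵥ = 3R/2 = 12.47 J/(mol·K).
ΔU = (1.88)(12.47)(524 − 425) = 2321 J.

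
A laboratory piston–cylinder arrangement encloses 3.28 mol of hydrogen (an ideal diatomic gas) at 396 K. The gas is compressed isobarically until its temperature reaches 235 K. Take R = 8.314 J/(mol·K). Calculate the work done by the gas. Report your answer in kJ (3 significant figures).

W ≈ -4.39 kJ

Isobaric: W = P ΔV = nR ΔT.
W = (3.28)(8.314)(235 − 396) = -4390 J.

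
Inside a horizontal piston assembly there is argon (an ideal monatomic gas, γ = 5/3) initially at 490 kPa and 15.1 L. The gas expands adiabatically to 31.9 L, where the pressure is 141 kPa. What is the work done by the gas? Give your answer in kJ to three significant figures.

Adiabatic: W = (P₁V₁ − P₂V₂)/(γ − 1) with γ = 5/3.
P₁V₁ = 7399 J, P₂V₂ = 4498 J.
W = (7399 − 4498) / 0.6667 = 4352 J.

W ≈ 4.35 kJ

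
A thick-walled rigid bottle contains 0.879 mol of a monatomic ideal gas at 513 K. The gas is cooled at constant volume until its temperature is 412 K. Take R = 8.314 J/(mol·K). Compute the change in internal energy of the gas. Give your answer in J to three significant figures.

Constant volume ⇒ W = 0, so Q = ΔU = nCᵥΔT with Cᵥ = 3R/2 = 12.47 J/(mol·K).
ΔU = (0.879)(12.47)(412 − 513) = -1107 J.

ΔU ≈ -1110 J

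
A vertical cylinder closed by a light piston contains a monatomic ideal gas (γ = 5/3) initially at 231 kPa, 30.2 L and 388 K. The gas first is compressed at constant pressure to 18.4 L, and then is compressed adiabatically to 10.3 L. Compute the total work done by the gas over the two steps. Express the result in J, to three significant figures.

Step 1 (isobaric): W = PΔV = (231 kPa)(18.4 − 30.2 L) = -2726 J.
After step 1: P = 231 kPa, V = 18.4 L, T = 236.4 K.
Step 2 (adiabatic): W = (P₁V₁ − P₂V₂)/(γ−1) = (4250 − 6258)/0.667 = -3011 J.
W_total = -2726 − 3011 = -5737 J.

W_total ≈ -5740 J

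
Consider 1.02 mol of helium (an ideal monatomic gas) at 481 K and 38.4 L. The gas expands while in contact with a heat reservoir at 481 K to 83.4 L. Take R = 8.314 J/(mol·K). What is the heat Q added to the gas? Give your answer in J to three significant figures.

Q ≈ 3160 J

Isothermal ⇒ ΔU = 0, so Q = W = nRT ln(V₂/V₁).
Q = (1.02)(8.314)(481) ln(83.4/38.4) = 4079 × 0.7756 = 3164 J.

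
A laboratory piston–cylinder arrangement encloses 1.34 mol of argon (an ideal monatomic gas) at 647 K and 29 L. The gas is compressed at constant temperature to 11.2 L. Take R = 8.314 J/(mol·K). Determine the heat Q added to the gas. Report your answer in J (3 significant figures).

Q ≈ -6860 J

Isothermal ⇒ ΔU = 0, so Q = W = nRT ln(V₂/V₁).
Q = (1.34)(8.314)(647) ln(11.2/29) = 7208 × -0.9514 = -6858 J.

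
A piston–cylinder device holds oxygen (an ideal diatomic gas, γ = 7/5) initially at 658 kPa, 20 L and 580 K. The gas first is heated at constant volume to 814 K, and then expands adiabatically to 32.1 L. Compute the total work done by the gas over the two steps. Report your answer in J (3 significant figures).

W_total ≈ 7960 J

Step 1 (isochoric): W = 0 (constant volume).
After step 1: P = 923.5 kPa (V unchanged).
Step 2 (adiabatic): W = (P₁V₁ − P₂V₂)/(γ−1) = (18469 − 15285)/0.4 = 7961 J.
W_total = 0 + 7961 = 7961 J.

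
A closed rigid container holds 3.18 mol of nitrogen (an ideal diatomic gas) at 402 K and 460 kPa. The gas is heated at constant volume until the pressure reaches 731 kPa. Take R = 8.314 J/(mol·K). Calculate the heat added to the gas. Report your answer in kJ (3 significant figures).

Constant volume ⇒ W = 0, so Q = ΔU = nCᵥΔT with Cᵥ = 5R/2 = 20.79 J/(mol·K).
At constant V, T₂/T₁ = P₂/P₁ ⇒ ΔT = T₁(P₂/P₁ − 1) = 402·(731/460 − 1) = 236.8 K.
ΔU = (3.18)(20.79)(236.8) = 15654 J.

Q ≈ 15.7 kJ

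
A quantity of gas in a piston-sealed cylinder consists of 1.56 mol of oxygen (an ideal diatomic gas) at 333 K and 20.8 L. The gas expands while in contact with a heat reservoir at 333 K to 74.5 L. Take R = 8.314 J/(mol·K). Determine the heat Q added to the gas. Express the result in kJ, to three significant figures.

Q ≈ 5.51 kJ

Isothermal ⇒ ΔU = 0, so Q = W = nRT ln(V₂/V₁).
Q = (1.56)(8.314)(333) ln(74.5/20.8) = 4319 × 1.276 = 5510 J.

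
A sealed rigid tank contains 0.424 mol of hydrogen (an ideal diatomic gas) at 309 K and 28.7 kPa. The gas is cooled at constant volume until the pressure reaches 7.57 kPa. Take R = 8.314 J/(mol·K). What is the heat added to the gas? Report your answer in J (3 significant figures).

Constant volume ⇒ W = 0, so Q = ΔU = nCᵥΔT with Cᵥ = 5R/2 = 20.79 J/(mol·K).
At constant V, T₂/T₁ = P₂/P₁ ⇒ ΔT = T₁(P₂/P₁ − 1) = 309·(7.57/28.7 − 1) = -227.5 K.
ΔU = (0.424)(20.79)(-227.5) = -2005 J.

Q ≈ -2000 J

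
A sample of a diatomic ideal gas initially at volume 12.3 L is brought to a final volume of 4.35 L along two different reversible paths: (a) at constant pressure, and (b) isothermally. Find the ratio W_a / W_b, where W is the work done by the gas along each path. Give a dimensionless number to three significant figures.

Path (a) isobaric: W = P₁(V₂ − V₁) → W_a/(P₁V₁) = -0.6463.
Path (b) isothermal: W = P₁V₁ ln(V₂/V₁) → W_b/(P₁V₁) = -1.039.
W_a / W_b = -0.6463 / -1.039 = 0.6218.

W_a / W_b ≈ 0.622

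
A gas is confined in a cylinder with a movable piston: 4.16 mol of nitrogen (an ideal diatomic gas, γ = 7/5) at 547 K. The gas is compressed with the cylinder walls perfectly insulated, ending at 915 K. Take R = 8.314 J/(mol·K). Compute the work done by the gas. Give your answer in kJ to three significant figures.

W ≈ -31.8 kJ

Adiabatic ⇒ Q = 0, so W_by = −ΔU = nCᵥ(T₁ − T₂).
Cᵥ = 5R/2 = 20.79 J/(mol·K).
W = (4.16)(20.79)(547 − 915) = -31819 J.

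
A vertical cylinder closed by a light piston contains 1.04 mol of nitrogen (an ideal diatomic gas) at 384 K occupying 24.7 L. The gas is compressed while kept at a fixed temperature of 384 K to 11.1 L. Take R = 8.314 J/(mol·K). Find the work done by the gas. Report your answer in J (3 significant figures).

Isothermal: W = nRT ln(V₂/V₁).
W = (1.04)(8.314)(384) × ln(11.1/24.7)
  = 3320 × -0.7999
W_by_gas = -2656 J.

W ≈ -2660 J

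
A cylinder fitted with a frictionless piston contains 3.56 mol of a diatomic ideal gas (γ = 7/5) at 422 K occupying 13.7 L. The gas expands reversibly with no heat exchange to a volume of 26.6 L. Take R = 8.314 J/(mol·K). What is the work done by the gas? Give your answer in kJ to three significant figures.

W ≈ 7.28 kJ

Adiabatic: TV^(γ−1) = const with γ = 7/5.
T₂ = T₁ (V₁/V₂)^(γ−1) = 422 × (13.7/26.6)^0.4 = 422 × 0.7669 = 323.6 K.
W_by = nCᵥ(T₁ − T₂) = (3.56)(20.79)(422 − 323.6) = 7279 J.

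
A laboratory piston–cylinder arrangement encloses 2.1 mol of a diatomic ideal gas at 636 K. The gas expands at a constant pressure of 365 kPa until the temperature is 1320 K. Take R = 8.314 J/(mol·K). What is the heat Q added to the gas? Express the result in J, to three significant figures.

Q ≈ 41800 J

Isobaric: W = nRΔT = (2.1)(8.314)(684) = 11942 J.
ΔU = nCᵥΔT with Cᵥ = 5R/2: ΔU = (2.1)(20.79)(684) = 29856 J.
Q = ΔU + W = 29856 + 11942 = 41798 J.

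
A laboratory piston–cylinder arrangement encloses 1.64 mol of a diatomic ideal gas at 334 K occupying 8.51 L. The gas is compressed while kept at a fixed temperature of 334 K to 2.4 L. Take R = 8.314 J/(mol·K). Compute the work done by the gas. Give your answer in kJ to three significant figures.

Isothermal: W = nRT ln(V₂/V₁).
W = (1.64)(8.314)(334) × ln(2.4/8.51)
  = 4554 × -1.266
W_by_gas = -5764 J.

W ≈ -5.76 kJ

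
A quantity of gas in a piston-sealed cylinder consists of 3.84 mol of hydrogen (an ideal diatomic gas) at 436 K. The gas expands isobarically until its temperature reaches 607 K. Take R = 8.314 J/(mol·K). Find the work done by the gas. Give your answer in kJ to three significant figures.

W ≈ 5.46 kJ

Isobaric: W = P ΔV = nR ΔT.
W = (3.84)(8.314)(607 − 436) = 5459 J.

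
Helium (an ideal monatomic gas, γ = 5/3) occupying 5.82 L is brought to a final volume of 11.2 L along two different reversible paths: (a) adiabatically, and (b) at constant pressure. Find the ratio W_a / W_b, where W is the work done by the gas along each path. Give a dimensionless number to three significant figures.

W_a / W_b ≈ 0.574

Path (a) adiabatic: W = P₁V₁(1 − (V₁/V₂)^(γ−1))/(γ−1) → W_a/(P₁V₁) = 0.5305.
Path (b) isobaric: W = P₁(V₂ − V₁) → W_b/(P₁V₁) = 0.9244.
W_a / W_b = 0.5305 / 0.9244 = 0.5739.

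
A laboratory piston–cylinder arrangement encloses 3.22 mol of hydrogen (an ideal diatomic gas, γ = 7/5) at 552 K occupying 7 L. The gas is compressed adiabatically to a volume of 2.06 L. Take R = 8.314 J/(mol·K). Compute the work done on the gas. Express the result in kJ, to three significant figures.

W ≈ 23.3 kJ

Adiabatic: TV^(γ−1) = const with γ = 7/5.
T₂ = T₁ (V₁/V₂)^(γ−1) = 552 × (7/2.06)^0.4 = 552 × 1.631 = 900.4 K.
W_by = nCᵥ(T₁ − T₂) = (3.22)(20.79)(552 − 900.4) = -23317 J.
Work on gas = −W_by = 23317 J.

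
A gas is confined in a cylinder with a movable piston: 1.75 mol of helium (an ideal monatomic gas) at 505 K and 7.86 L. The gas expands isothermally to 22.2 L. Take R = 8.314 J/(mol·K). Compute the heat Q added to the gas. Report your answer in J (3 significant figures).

Q ≈ 7630 J

Isothermal ⇒ ΔU = 0, so Q = W = nRT ln(V₂/V₁).
Q = (1.75)(8.314)(505) ln(22.2/7.86) = 7347 × 1.038 = 7629 J.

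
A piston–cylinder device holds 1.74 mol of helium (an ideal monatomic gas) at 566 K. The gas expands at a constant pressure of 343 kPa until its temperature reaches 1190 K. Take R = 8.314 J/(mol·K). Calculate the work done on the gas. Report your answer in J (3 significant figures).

Isobaric: W = P ΔV = nR ΔT.
W = (1.74)(8.314)(1190 − 566) = 9027 J.
Work on gas = −W_by = -9027 J.

W ≈ -9030 J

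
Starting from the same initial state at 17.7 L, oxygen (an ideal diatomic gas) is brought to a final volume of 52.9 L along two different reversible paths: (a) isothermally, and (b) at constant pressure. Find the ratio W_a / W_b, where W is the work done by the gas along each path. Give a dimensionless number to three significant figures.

W_a / W_b ≈ 0.551

Path (a) isothermal: W = P₁V₁ ln(V₂/V₁) → W_a/(P₁V₁) = 1.095.
Path (b) isobaric: W = P₁(V₂ − V₁) → W_b/(P₁V₁) = 1.989.
W_a / W_b = 1.095 / 1.989 = 0.5505.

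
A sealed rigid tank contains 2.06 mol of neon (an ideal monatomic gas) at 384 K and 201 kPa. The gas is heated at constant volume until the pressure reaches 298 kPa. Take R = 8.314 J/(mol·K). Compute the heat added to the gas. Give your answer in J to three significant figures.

Constant volume ⇒ W = 0, so Q = ΔU = nCᵥΔT with Cᵥ = 3R/2 = 12.47 J/(mol·K).
At constant V, T₂/T₁ = P₂/P₁ ⇒ ΔT = T₁(P₂/P₁ − 1) = 384·(298/201 − 1) = 185.3 K.
ΔU = (2.06)(12.47)(185.3) = 4761 J.

Q ≈ 4760 J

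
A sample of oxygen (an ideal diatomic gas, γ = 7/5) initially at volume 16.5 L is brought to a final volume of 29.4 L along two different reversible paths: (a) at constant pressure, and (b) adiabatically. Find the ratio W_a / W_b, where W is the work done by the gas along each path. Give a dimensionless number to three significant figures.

Path (a) isobaric: W = P₁(V₂ − V₁) → W_a/(P₁V₁) = 0.7818.
Path (b) adiabatic: W = P₁V₁(1 − (V₁/V₂)^(γ−1))/(γ−1) → W_b/(P₁V₁) = 0.5158.
W_a / W_b = 0.7818 / 0.5158 = 1.516.

W_a / W_b ≈ 1.52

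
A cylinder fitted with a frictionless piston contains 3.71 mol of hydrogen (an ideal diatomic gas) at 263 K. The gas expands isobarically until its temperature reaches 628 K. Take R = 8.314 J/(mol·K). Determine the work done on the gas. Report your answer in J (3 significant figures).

Isobaric: W = P ΔV = nR ΔT.
W = (3.71)(8.314)(628 − 263) = 11258 J.
Work on gas = −W_by = -11258 J.

W ≈ -11300 J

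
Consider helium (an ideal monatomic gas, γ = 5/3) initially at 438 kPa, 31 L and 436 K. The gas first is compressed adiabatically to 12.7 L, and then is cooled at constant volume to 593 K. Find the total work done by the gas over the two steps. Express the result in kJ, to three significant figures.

W_total ≈ -16.6 kJ

Step 1 (adiabatic): W = (P₁V₁ − P₂V₂)/(γ−1) = (13578 − 24615)/0.667 = -16556 J.
Step 2 (isochoric): W = 0 (constant volume).
W_total = -16556 + 0 = -16556 J.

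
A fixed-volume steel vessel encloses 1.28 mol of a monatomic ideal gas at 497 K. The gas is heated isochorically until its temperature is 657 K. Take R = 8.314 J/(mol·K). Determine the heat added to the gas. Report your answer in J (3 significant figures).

Q ≈ 2550 J

Constant volume ⇒ W = 0, so Q = ΔU = nCᵥΔT with Cᵥ = 3R/2 = 12.47 J/(mol·K).
ΔU = (1.28)(12.47)(657 − 497) = 2554 J.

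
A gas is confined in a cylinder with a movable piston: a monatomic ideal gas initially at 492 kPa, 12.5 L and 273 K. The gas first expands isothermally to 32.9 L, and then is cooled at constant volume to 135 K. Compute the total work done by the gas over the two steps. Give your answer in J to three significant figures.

Step 1 (isothermal): W = P₁V₁ ln(V₂/V₁) = (6150) ln(32.9/12.5) = 5952 J.
Step 2 (isochoric): W = 0 (constant volume).
W_total = 5952 + 0 = 5952 J.

W_total ≈ 5950 J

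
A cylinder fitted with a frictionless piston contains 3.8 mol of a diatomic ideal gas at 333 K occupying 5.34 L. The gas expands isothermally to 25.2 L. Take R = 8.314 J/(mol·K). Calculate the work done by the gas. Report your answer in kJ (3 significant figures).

W ≈ 16.3 kJ

Isothermal: W = nRT ln(V₂/V₁).
W = (3.8)(8.314)(333) × ln(25.2/5.34)
  = 10521 × 1.552
W_by_gas = 16324 J.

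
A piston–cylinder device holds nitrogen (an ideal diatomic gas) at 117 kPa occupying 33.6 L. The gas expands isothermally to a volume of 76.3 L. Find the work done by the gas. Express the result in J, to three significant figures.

W ≈ 3220 J

Isothermal: W = nRT ln(V₂/V₁) = P₁V₁ ln(V₂/V₁).
P₁V₁ = (117 kPa)(33.6 L) = 3931 J.
W = 3931 × ln(76.3/33.6) = 3931 × 0.8201
W_by_gas = 3224 J.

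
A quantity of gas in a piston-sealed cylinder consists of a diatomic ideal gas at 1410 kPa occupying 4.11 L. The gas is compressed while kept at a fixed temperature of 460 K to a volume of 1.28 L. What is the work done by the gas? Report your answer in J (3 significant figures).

W ≈ -6760 J

Isothermal: W = nRT ln(V₂/V₁) = P₁V₁ ln(V₂/V₁).
P₁V₁ = (1410 kPa)(4.11 L) = 5795 J.
W = 5795 × ln(1.28/4.11) = 5795 × -1.167
W_by_gas = -6760 J.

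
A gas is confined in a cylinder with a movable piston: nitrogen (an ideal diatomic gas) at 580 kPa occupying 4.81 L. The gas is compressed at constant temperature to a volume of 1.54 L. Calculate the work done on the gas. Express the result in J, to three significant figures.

Isothermal: W = nRT ln(V₂/V₁) = P₁V₁ ln(V₂/V₁).
P₁V₁ = (580 kPa)(4.81 L) = 2790 J.
W = 2790 × ln(1.54/4.81) = 2790 × -1.139
W_by_gas = -3177 J; work on gas = −W_by = 3177 J.

W ≈ 3180 J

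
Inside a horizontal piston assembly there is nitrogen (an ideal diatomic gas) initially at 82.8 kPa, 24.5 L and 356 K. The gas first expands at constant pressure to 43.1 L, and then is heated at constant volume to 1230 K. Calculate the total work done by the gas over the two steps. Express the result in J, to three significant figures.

W_total ≈ 1540 J

Step 1 (isobaric): W = PΔV = (82.8 kPa)(43.1 − 24.5 L) = 1540 J.
Step 2 (isochoric): W = 0 (constant volume).
W_total = 1540 + 0 = 1540 J.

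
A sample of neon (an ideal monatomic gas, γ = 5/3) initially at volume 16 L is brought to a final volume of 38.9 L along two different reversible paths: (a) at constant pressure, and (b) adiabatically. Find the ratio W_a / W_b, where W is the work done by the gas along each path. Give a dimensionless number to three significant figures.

W_a / W_b ≈ 2.13

Path (a) isobaric: W = P₁(V₂ − V₁) → W_a/(P₁V₁) = 1.431.
Path (b) adiabatic: W = P₁V₁(1 − (V₁/V₂)^(γ−1))/(γ−1) → W_b/(P₁V₁) = 0.6704.
W_a / W_b = 1.431 / 0.6704 = 2.135.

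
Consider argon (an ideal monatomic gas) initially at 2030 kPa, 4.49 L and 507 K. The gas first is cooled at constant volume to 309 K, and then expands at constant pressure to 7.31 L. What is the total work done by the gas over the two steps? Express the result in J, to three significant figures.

Step 1 (isochoric): W = 0 (constant volume).
After step 1: P = 1237 kPa (V unchanged).
Step 2 (isobaric): W = PΔV = (1237 kPa)(7.31 − 4.49 L) = 3489 J.
W_total = 0 + 3489 = 3489 J.

W_total ≈ 3490 J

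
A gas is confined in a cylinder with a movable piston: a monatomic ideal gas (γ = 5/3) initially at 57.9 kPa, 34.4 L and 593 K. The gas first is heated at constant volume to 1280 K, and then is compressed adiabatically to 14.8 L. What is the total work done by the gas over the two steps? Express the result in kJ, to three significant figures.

Step 1 (isochoric): W = 0 (constant volume).
After step 1: P = 125 kPa (V unchanged).
Step 2 (adiabatic): W = (P₁V₁ − P₂V₂)/(γ−1) = (4299 − 7544)/0.667 = -4867 J.
W_total = 0 − 4867 = -4867 J.

W_total ≈ -4.87 kJ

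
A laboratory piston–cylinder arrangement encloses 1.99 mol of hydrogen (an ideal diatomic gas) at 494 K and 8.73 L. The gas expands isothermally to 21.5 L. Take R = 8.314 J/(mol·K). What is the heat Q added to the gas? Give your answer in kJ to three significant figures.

Isothermal ⇒ ΔU = 0, so Q = W = nRT ln(V₂/V₁).
Q = (1.99)(8.314)(494) ln(21.5/8.73) = 8173 × 0.9013 = 7366 J.

Q ≈ 7.37 kJ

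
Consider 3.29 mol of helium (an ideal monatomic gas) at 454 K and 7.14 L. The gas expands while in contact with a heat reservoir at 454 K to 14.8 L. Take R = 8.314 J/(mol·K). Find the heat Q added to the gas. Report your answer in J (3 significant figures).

Q ≈ 9050 J

Isothermal ⇒ ΔU = 0, so Q = W = nRT ln(V₂/V₁).
Q = (3.29)(8.314)(454) ln(14.8/7.14) = 12418 × 0.7289 = 9052 J.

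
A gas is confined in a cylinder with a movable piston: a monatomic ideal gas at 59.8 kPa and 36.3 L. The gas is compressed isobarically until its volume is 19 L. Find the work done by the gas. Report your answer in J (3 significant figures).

Isobaric: W = P ΔV.
W = (59.8 kPa)(19 − 36.3 L) = (59.8)(-17.3) = -1035 J.

W ≈ -1030 J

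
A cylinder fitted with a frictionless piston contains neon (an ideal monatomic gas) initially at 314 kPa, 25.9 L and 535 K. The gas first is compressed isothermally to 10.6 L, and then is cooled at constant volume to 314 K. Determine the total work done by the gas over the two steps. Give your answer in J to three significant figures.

W_total ≈ -7270 J

Step 1 (isothermal): W = P₁V₁ ln(V₂/V₁) = (8133) ln(10.6/25.9) = -7266 J.
Step 2 (isochoric): W = 0 (constant volume).
W_total = -7266 + 0 = -7266 J.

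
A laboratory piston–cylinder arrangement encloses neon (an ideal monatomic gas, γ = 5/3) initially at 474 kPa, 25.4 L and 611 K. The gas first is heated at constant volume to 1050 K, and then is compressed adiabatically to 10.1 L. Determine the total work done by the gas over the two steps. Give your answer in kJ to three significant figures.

W_total ≈ -26.4 kJ

Step 1 (isochoric): W = 0 (constant volume).
After step 1: P = 814.6 kPa (V unchanged).
Step 2 (adiabatic): W = (P₁V₁ − P₂V₂)/(γ−1) = (20690 − 38262)/0.667 = -26358 J.
W_total = 0 − 26358 = -26358 J.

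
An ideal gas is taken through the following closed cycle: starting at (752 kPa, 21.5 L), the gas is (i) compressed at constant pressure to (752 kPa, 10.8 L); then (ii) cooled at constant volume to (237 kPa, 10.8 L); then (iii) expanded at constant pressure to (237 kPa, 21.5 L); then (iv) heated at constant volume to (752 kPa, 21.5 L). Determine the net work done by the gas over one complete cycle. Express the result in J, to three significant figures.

W_net ≈ -5510 J

Constant-volume legs do no work.
W(i) = (752)(10.8 − 21.5) = -8046 J; W(iii) = (237)(21.5 − 10.8) = 2536 J.
W_net = -8046 + 2536 = -5510 J (the counter-clockwise enclosed area).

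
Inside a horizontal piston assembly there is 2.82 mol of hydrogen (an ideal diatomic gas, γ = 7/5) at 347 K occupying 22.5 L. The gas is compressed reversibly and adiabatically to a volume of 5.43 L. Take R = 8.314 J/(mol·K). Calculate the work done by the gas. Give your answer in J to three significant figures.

W ≈ -15600 J

Adiabatic: TV^(γ−1) = const with γ = 7/5.
T₂ = T₁ (V₁/V₂)^(γ−1) = 347 × (22.5/5.43)^0.4 = 347 × 1.766 = 612.7 K.
W_by = nCᵥ(T₁ − T₂) = (2.82)(20.79)(347 − 612.7) = -15577 J.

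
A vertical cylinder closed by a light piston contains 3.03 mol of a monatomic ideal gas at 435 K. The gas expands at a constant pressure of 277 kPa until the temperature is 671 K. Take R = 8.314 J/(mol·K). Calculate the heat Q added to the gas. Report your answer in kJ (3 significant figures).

Q ≈ 14.9 kJ

Isobaric: W = nRΔT = (3.03)(8.314)(236) = 5945 J.
ΔU = nCᵥΔT with Cᵥ = 3R/2: ΔU = (3.03)(12.47)(236) = 8918 J.
Q = ΔU + W = 8918 + 5945 = 14863 J.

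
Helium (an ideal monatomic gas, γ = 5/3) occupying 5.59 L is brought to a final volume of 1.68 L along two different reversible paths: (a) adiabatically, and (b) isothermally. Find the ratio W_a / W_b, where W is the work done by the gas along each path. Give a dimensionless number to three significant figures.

W_a / W_b ≈ 1.53

Path (a) adiabatic: W = P₁V₁(1 − (V₁/V₂)^(γ−1))/(γ−1) → W_a/(P₁V₁) = -1.843.
Path (b) isothermal: W = P₁V₁ ln(V₂/V₁) → W_b/(P₁V₁) = -1.202.
W_a / W_b = -1.843 / -1.202 = 1.533.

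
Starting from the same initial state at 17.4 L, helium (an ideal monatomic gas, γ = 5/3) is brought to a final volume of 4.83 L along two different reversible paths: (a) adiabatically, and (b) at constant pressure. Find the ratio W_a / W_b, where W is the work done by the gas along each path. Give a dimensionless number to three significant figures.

W_a / W_b ≈ 2.80

Path (a) adiabatic: W = P₁V₁(1 − (V₁/V₂)^(γ−1))/(γ−1) → W_a/(P₁V₁) = -2.025.
Path (b) isobaric: W = P₁(V₂ − V₁) → W_b/(P₁V₁) = -0.7224.
W_a / W_b = -2.025 / -0.7224 = 2.803.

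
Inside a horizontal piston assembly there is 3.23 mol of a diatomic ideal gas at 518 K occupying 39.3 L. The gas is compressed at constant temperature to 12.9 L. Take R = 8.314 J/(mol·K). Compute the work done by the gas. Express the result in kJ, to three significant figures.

Isothermal: W = nRT ln(V₂/V₁).
W = (3.23)(8.314)(518) × ln(12.9/39.3)
  = 13910 × -1.114
W_by_gas = -15496 J.

W ≈ -15.5 kJ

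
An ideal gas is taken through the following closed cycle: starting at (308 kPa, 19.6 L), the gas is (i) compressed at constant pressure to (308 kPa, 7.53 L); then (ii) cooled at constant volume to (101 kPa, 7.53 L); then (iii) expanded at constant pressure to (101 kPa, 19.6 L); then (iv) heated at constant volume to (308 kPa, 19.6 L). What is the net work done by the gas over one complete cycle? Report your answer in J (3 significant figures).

W_net ≈ -2500 J

Constant-volume legs do no work.
W(i) = (308)(7.53 − 19.6) = -3718 J; W(iii) = (101)(19.6 − 7.53) = 1219 J.
W_net = -3718 + 1219 = -2498 J (the counter-clockwise enclosed area).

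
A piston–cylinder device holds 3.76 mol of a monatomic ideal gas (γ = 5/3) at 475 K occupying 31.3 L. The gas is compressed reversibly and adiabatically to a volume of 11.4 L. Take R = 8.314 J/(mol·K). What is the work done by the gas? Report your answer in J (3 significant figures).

Adiabatic: TV^(γ−1) = const with γ = 5/3.
T₂ = T₁ (V₁/V₂)^(γ−1) = 475 × (31.3/11.4)^0.667 = 475 × 1.961 = 931.4 K.
W_by = nCᵥ(T₁ − T₂) = (3.76)(12.47)(475 − 931.4) = -21399 J.

W ≈ -21400 J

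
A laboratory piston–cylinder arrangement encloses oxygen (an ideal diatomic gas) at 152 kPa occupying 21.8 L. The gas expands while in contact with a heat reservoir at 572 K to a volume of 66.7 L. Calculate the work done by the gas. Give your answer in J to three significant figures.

W ≈ 3710 J

Isothermal: W = nRT ln(V₂/V₁) = P₁V₁ ln(V₂/V₁).
P₁V₁ = (152 kPa)(21.8 L) = 3314 J.
W = 3314 × ln(66.7/21.8) = 3314 × 1.118
W_by_gas = 3706 J.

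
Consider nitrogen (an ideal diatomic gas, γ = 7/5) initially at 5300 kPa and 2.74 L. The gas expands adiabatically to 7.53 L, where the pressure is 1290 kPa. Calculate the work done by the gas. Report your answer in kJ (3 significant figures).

W ≈ 12.0 kJ

Adiabatic: W = (P₁V₁ − P₂V₂)/(γ − 1) with γ = 7/5.
P₁V₁ = 14522 J, P₂V₂ = 9714 J.
W = (14522 − 9714) / 0.4 = 12021 J.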